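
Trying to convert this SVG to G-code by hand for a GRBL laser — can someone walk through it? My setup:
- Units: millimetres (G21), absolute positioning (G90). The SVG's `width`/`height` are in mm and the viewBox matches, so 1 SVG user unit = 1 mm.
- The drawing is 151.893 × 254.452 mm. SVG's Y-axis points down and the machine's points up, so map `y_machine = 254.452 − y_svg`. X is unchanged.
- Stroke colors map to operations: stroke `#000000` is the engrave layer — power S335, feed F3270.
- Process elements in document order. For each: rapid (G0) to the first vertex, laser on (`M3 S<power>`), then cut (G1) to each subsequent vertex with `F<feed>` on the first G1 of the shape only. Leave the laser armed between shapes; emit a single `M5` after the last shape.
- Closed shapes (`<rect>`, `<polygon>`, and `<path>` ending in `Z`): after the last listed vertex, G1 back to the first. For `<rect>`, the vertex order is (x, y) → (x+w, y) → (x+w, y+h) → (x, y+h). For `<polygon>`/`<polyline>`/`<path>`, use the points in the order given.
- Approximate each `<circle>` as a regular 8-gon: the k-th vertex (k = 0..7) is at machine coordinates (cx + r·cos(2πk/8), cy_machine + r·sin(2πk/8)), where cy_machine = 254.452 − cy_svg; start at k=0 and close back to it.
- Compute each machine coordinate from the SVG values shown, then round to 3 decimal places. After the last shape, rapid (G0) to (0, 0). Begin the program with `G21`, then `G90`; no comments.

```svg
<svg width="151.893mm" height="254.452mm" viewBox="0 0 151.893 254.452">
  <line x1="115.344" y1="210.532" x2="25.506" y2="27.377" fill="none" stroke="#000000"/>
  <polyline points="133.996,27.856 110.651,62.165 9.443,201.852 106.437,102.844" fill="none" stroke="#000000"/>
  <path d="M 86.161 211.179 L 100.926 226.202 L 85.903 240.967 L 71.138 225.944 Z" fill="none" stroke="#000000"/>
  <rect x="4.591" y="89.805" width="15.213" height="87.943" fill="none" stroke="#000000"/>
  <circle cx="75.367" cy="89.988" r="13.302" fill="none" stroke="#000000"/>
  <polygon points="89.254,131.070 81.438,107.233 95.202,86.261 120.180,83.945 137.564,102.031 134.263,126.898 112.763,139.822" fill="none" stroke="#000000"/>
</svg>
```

G21
G90
G0 X115.344 Y43.920
M3 S335
G1 X25.506 Y227.075 F3270
G0 X133.996 Y226.596
M3 S335
G1 X110.651 Y192.287 F3270
G1 X9.443 Y52.600
G1 X106.437 Y151.608
G0 X86.161 Y43.273
M3 S335
G1 X100.926 Y28.250 F3270
G1 X85.903 Y13.485
G1 X71.138 Y28.508
G1 X86.161 Y43.273
G0 X4.591 Y164.647
M3 S335
G1 X19.804 Y164.647 F3270
G1 X19.804 Y76.704
G1 X4.591 Y76.704
G1 X4.591 Y164.647
G0 X88.669 Y164.464
M3 S335
G1 X84.773 Y173.870 F3270
G1 X75.367 Y177.766
G1 X65.961 Y173.870
G1 X62.065 Y164.464
G1 X65.961 Y155.058
G1 X75.367 Y151.162
G1 X84.773 Y155.058
G1 X88.669 Y164.464
G0 X89.254 Y123.382
M3 S335
G1 X81.438 Y147.219 F3270
G1 X95.202 Y168.191
G1 X120.180 Y170.507
G1 X137.564 Y152.421
G1 X134.263 Y127.554
G1 X112.763 Y114.630
G1 X89.254 Y123.382
M5
G0 X0.000 Y0.000

viewBox `0 0 151.893 254.452` with mm width/height → 1 unit = 1 mm. Flip: y_m = 254.452 − y_svg.

**Shape 1** — `<line>` line segment, stroke `#000000` → engrave (S335, F3270). Machine vertices: (115.344,43.920) → (25.506,227.075). Open path.

**Shape 2** — `<polyline>` open polyline, stroke `#000000` → engrave (S335, F3270). Machine vertices: (133.996,226.596) → (110.651,192.287) → (9.443,52.600) → (106.437,151.608). Open path.

**Shape 3** — `<path>` regular polygon, stroke `#000000` → engrave (S335, F3270). Machine vertices: (86.161,43.273) → (100.926,28.250) → (85.903,13.485) → (71.138,28.508) → (86.161,43.273). Closed: final G1 returns to the first vertex.

**Shape 4** — `<rect>` rectangle, stroke `#000000` → engrave (S335, F3270). Machine vertices: (4.591,164.647) → (19.804,164.647) → (19.804,76.704) → (4.591,76.704) → (4.591,164.647). Closed: final G1 returns to the first vertex.

**Shape 5** — `<circle>` circle, stroke `#000000` → engrave (S335, F3270). Machine vertices: (88.669,164.464) → (84.773,173.870) → (75.367,177.766) → (65.961,173.870) → (62.065,164.464) → (65.961,155.058) → (75.367,151.162) → (84.773,155.058) → (88.669,164.464). Closed: final G1 returns to the first vertex.

**Shape 6** — `<polygon>` regular polygon, stroke `#000000` → engrave (S335, F3270). Machine vertices: (89.254,123.382) → (81.438,147.219) → (95.202,168.191) → (120.180,170.507) → (137.564,152.421) → (134.263,127.554) → (112.763,114.630) → (89.254,123.382). Closed: final G1 returns to the first vertex.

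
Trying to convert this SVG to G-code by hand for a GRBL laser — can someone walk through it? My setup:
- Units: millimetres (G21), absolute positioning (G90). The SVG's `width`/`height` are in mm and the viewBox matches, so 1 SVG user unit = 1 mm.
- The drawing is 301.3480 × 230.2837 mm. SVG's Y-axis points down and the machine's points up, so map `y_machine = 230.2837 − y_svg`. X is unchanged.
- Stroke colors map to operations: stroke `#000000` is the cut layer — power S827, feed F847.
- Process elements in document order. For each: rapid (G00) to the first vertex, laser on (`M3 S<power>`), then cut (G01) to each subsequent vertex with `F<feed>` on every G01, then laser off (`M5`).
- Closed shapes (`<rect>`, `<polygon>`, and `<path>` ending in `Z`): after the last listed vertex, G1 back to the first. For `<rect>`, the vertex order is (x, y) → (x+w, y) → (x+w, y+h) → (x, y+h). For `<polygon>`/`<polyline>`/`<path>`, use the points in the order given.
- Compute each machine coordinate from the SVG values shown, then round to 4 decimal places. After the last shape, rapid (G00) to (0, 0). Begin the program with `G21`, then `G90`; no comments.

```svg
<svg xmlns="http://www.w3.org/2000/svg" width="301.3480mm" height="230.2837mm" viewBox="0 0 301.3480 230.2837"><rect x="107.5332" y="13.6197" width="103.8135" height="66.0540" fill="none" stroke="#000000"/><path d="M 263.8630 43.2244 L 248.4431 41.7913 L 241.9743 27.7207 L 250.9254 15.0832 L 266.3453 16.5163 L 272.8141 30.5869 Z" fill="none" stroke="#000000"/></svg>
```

Since the viewBox matches the mm dimensions, user units are millimetres directly. The only transform is the Y-flip y_m = 230.2837 − y_svg.

Shape 1 is a rectangle drawn with `<rect>`. Its stroke #000000 means cut at S827, F847. After flipping Y the toolpath is (107.5332,216.6640) → (211.3467,216.6640) → (211.3467,150.6100) → (107.5332,150.6100) → (107.5332,216.6640), returning to the start.

Shape 2 is a regular polygon drawn with `<path>`. Its stroke #000000 means cut at S827, F847. After flipping Y the toolpath is (263.8630,187.0593) → (248.4431,188.4924) → (241.9743,202.5630) → (250.9254,215.2005) → (266.3453,213.7674) → (272.8141,199.6968) → (263.8630,187.0593), returning to the start.

G21
G90
G00 X107.5332 Y216.6640
M3 S827
G01 X211.3467 Y216.6640 F847
G01 X211.3467 Y150.6100 F847
G01 X107.5332 Y150.6100 F847
G01 X107.5332 Y216.6640 F847
M5
G00 X263.8630 Y187.0593
M3 S827
G01 X248.4431 Y188.4924 F847
G01 X241.9743 Y202.5630 F847
G01 X250.9254 Y215.2005 F847
G01 X266.3453 Y213.7674 F847
G01 X272.8141 Y199.6968 F847
G01 X263.8630 Y187.0593 F847
M5
G00 X0.0000 Y0.0000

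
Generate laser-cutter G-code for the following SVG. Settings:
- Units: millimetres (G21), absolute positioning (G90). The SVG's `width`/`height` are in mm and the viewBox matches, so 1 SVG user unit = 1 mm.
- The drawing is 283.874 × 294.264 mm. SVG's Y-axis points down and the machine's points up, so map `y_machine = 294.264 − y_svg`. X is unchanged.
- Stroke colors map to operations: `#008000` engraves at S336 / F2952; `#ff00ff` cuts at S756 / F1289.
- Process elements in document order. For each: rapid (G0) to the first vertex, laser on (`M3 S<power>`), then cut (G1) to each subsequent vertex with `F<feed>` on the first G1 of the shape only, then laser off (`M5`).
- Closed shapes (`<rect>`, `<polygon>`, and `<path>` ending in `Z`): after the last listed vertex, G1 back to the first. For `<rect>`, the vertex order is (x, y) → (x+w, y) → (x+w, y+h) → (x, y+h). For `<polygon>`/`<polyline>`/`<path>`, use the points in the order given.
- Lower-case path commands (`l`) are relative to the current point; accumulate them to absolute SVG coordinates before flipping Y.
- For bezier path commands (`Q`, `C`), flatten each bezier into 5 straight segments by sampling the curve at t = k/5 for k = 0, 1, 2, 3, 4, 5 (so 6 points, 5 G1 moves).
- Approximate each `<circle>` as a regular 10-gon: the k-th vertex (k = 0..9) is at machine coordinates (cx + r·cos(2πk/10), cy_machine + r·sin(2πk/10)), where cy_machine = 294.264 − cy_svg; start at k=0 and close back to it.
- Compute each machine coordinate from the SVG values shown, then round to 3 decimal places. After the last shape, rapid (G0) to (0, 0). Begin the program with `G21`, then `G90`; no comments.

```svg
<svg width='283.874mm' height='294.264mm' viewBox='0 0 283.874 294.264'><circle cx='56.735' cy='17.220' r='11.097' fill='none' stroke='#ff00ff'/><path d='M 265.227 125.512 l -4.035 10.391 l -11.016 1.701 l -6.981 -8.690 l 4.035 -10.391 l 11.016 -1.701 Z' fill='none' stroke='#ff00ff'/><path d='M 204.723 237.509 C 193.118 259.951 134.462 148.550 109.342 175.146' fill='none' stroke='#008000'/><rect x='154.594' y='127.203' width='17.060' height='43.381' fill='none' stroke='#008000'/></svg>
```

1 u = 1 mm; y_m = 294.264 − y.

[1] `<circle>` circle, #ff00ff→cut S756 F1289: (67.832,277.044) → (65.713,283.567) → (60.164,287.598) → (53.306,287.598) → (47.757,283.567) → (45.638,277.044) → (47.757,270.521) → (53.306,266.490) → (60.164,266.490) → (65.713,270.521) → (67.832,277.044) (closed)

[2] `<path>` regular polygon, #ff00ff→cut S756 F1289: (265.227,168.752) → (261.192,158.361) → (250.176,156.660) → (243.195,165.350) → (247.230,175.741) → (258.246,177.442) → (265.227,168.752) (closed)

[3] `<path>` cubic bezier, #008000→engrave S336 F2952: (204.723,56.755) → (192.759,57.176) → (173.370,76.671) → (150.426,102.192) → (127.794,120.691) → (109.342,119.118)

[4] `<rect>` rectangle, #008000→engrave S336 F2952: (154.594,167.061) → (171.654,167.061) → (171.654,123.680) → (154.594,123.680) → (154.594,167.061) (closed)

G21
G90
G0 X67.832 Y277.044
M3 S756
G1 X65.713 Y283.567 F1289
G1 X60.164 Y287.598
G1 X53.306 Y287.598
G1 X47.757 Y283.567
G1 X45.638 Y277.044
G1 X47.757 Y270.521
G1 X53.306 Y266.490
G1 X60.164 Y266.490
G1 X65.713 Y270.521
G1 X67.832 Y277.044
M5
G0 X265.227 Y168.752
M3 S756
G1 X261.192 Y158.361 F1289
G1 X250.176 Y156.660
G1 X243.195 Y165.350
G1 X247.230 Y175.741
G1 X258.246 Y177.442
G1 X265.227 Y168.752
M5
G0 X204.723 Y56.755
M3 S336
G1 X192.759 Y57.176 F2952
G1 X173.370 Y76.671
G1 X150.426 Y102.192
G1 X127.794 Y120.691
G1 X109.342 Y119.118
M5
G0 X154.594 Y167.061
M3 S336
G1 X171.654 Y167.061 F2952
G1 X171.654 Y123.680
G1 X154.594 Y123.680
G1 X154.594 Y167.061
M5
G0 X0.000 Y0.000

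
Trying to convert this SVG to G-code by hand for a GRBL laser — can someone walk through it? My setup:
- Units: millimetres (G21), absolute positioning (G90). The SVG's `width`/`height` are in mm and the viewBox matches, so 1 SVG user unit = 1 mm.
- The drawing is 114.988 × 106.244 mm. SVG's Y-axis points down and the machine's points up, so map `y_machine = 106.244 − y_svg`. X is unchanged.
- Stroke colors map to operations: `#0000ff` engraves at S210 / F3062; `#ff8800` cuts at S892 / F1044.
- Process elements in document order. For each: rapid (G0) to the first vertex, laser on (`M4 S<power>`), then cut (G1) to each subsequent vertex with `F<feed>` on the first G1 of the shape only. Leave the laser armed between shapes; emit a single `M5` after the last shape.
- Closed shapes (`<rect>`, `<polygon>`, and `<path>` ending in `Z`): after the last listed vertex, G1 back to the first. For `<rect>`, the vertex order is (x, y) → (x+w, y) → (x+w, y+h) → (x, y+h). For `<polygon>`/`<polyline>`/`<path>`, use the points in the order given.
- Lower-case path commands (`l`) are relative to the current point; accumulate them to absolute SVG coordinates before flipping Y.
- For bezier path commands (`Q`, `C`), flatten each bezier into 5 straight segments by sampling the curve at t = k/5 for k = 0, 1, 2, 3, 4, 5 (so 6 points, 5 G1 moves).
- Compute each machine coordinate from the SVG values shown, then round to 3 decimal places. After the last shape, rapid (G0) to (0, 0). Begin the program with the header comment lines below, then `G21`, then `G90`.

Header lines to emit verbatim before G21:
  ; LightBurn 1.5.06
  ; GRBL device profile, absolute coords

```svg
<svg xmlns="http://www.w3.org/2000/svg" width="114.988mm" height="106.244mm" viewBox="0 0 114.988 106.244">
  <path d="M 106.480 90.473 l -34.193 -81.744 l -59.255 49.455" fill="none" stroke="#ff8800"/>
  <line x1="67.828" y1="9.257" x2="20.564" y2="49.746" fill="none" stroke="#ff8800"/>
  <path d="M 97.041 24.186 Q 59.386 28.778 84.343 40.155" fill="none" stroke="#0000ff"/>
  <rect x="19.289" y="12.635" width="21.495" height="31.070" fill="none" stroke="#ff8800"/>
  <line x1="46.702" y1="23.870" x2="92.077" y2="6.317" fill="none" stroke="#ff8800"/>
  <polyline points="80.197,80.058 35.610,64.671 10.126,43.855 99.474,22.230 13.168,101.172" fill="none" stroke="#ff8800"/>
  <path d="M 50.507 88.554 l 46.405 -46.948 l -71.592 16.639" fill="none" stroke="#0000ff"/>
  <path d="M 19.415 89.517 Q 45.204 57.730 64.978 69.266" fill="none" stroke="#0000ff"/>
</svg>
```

; LightBurn 1.5.06
; GRBL device profile, absolute coords
G21
G90
G0 X106.480 Y15.771
M4 S892
G1 X72.287 Y97.515 F1044
G1 X13.032 Y48.060
G0 X67.828 Y96.987
M4 S892
G1 X20.564 Y56.498 F1044
G0 X97.041 Y82.058
M4 S210
G1 X84.483 Y79.950 F3062
G1 X76.935 Y77.299
G1 X74.395 Y74.105
G1 X76.865 Y70.368
G1 X84.343 Y66.089
G0 X19.289 Y93.609
M4 S892
G1 X40.784 Y93.609 F1044
G1 X40.784 Y62.539
G1 X19.289 Y62.539
G1 X19.289 Y93.609
G0 X46.702 Y82.374
M4 S892
G1 X92.077 Y99.927 F1044
G0 X80.197 Y26.186
M4 S892
G1 X35.610 Y41.573 F1044
G1 X10.126 Y62.389
G1 X99.474 Y84.014
G1 X13.168 Y5.072
G0 X50.507 Y17.690
M4 S210
G1 X96.912 Y64.638 F3062
G1 X25.320 Y47.999
G0 X19.415 Y16.727
M4 S210
G1 X29.490 Y27.709 F3062
G1 X39.084 Y35.225
G1 X48.196 Y39.275
G1 X56.828 Y39.859
G1 X64.978 Y36.978
M5
G0 X0.000 Y0.000

1 u = 1 mm; y_m = 106.244 − y.

[1] `<path>` open polyline, #ff8800→cut S892 F1044: (106.480,15.771) → (72.287,97.515) → (13.032,48.060)

[2] `<line>` line segment, #ff8800→cut S892 F1044: (67.828,96.987) → (20.564,56.498)

[3] `<path>` quadratic bezier, #0000ff→engrave S210 F3062: (97.041,82.058) → (84.483,79.950) → (76.935,77.299) → (74.395,74.105) → (76.865,70.368) → (84.343,66.089)

[4] `<rect>` rectangle, #ff8800→cut S892 F1044: (19.289,93.609) → (40.784,93.609) → (40.784,62.539) → (19.289,62.539) → (19.289,93.609) (closed)

[5] `<line>` line segment, #ff8800→cut S892 F1044: (46.702,82.374) → (92.077,99.927)

[6] `<polyline>` open polyline, #ff8800→cut S892 F1044: (80.197,26.186) → (35.610,41.573) → (10.126,62.389) → (99.474,84.014) → (13.168,5.072)

[7] `<path>` open polyline, #0000ff→engrave S210 F3062: (50.507,17.690) → (96.912,64.638) → (25.320,47.999)

[8] `<path>` quadratic bezier, #0000ff→engrave S210 F3062: (19.415,16.727) → (29.490,27.709) → (39.084,35.225) → (48.196,39.275) → (56.828,39.859) → (64.978,36.978)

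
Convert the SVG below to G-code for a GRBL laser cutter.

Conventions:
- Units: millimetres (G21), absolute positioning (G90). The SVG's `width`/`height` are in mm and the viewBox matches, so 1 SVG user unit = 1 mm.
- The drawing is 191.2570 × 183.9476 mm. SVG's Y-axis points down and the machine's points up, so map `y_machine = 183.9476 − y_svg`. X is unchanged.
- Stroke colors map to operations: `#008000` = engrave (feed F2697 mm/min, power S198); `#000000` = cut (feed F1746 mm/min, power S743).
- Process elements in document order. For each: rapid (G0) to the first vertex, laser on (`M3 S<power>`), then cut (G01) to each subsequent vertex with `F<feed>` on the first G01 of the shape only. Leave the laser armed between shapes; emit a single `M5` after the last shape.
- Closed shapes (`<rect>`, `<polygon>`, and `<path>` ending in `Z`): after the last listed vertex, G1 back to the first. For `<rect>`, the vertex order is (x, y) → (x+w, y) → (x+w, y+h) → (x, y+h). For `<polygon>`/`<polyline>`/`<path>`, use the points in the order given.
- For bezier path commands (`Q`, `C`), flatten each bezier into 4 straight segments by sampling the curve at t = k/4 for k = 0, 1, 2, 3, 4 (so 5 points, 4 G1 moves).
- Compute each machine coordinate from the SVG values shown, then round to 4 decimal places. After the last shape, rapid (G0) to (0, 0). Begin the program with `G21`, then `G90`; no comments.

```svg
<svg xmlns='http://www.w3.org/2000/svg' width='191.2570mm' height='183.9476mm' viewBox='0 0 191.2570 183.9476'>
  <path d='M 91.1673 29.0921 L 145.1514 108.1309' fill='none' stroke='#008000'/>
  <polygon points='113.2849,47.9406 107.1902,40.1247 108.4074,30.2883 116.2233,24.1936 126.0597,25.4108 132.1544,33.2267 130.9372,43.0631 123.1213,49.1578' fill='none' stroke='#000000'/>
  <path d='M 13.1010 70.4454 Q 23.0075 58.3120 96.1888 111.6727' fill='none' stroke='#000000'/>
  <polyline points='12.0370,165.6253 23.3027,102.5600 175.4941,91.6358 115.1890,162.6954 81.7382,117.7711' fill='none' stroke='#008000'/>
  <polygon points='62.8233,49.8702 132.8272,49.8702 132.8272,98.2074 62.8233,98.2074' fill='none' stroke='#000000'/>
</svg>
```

G21
G90
G0 X91.1673 Y154.8555
M3 S198
G01 X145.1514 Y75.8167 F2697
G0 X113.2849 Y136.0070
M3 S743
G01 X107.1902 Y143.8229 F1746
G01 X108.4074 Y153.6593
G01 X116.2233 Y159.7540
G01 X126.0597 Y158.5368
G01 X132.1544 Y150.7209
G01 X130.9372 Y140.8845
G01 X123.1213 Y134.7898
G01 X113.2849 Y136.0070
G0 X13.1010 Y113.5022
M3 S743
G01 X22.0089 Y115.4755 F1746
G01 X38.8262 Y109.2621
G01 X63.5528 Y94.8619
G01 X96.1888 Y72.2749
G0 X12.0370 Y18.3223
M3 S198
G01 X23.3027 Y81.3876 F2697
G01 X175.4941 Y92.3118
G01 X115.1890 Y21.2522
G01 X81.7382 Y66.1765
G0 X62.8233 Y134.0774
M3 S743
G01 X132.8272 Y134.0774 F1746
G01 X132.8272 Y85.7402
G01 X62.8233 Y85.7402
G01 X62.8233 Y134.0774
M5
G0 X0.0000 Y0.0000

Since the viewBox matches the mm dimensions, user units are millimetres directly. The only transform is the Y-flip y_m = 183.9476 − y_svg.

Shape 1 is a line segment drawn with `<path>`. Its stroke #008000 means engrave at S198, F2697. After flipping Y the toolpath is (91.1673,154.8555) → (145.1514,75.8167).

Shape 2 is a regular polygon drawn with `<polygon>`. Its stroke #000000 means cut at S743, F1746. After flipping Y the toolpath is (113.2849,136.0070) → (107.1902,143.8229) → (108.4074,153.6593) → (116.2233,159.7540) → (126.0597,158.5368) → (132.1544,150.7209) → (130.9372,140.8845) → (123.1213,134.7898) → (113.2849,136.0070), returning to the start.

Shape 3 is a quadratic bezier drawn with `<path>`. Its stroke #000000 means cut at S743, F1746. After flipping Y the toolpath is (13.1010,113.5022) → (22.0089,115.4755) → (38.8262,109.2621) → (63.5528,94.8619) → (96.1888,72.2749).

Shape 4 is a open polyline drawn with `<polyline>`. Its stroke #008000 means engrave at S198, F2697. After flipping Y the toolpath is (12.0370,18.3223) → (23.3027,81.3876) → (175.4941,92.3118) → (115.1890,21.2522) → (81.7382,66.1765).

Shape 5 is a rectangle drawn with `<polygon>`. Its stroke #000000 means cut at S743, F1746. After flipping Y the toolpath is (62.8233,134.0774) → (132.8272,134.0774) → (132.8272,85.7402) → (62.8233,85.7402) → (62.8233,134.0774), returning to the start.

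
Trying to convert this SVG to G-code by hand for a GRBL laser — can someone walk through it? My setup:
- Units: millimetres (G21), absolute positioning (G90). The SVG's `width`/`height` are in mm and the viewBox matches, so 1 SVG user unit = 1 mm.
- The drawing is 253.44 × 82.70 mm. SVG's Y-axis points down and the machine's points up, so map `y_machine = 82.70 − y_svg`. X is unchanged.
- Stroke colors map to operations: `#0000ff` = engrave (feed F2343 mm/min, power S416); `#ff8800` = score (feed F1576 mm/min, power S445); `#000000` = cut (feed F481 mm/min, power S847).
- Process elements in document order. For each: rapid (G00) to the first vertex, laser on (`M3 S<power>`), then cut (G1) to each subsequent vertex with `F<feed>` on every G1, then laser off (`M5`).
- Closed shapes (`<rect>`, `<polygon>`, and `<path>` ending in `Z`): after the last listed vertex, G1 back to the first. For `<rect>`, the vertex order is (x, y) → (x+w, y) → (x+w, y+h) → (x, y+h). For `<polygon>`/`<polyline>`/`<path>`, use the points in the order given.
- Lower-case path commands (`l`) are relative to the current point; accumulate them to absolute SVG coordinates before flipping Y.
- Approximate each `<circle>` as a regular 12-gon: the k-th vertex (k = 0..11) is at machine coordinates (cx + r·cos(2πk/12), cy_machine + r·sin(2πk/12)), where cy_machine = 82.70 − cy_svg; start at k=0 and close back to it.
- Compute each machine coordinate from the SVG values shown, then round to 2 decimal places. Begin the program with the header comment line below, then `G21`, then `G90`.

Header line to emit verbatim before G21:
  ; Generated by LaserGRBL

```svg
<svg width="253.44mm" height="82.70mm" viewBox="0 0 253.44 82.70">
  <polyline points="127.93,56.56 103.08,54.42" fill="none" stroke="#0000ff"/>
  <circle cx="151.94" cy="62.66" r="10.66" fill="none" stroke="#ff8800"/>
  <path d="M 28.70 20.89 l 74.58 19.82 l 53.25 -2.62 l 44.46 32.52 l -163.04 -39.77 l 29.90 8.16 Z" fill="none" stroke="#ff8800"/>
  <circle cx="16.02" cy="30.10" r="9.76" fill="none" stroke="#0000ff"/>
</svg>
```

; Generated by LaserGRBL
G21
G90
G00 X127.93 Y26.14
M3 S416
G1 X103.08 Y28.28 F2343
M5
G00 X162.60 Y20.04
M3 S445
G1 X161.17 Y25.37 F1576
G1 X157.27 Y29.27 F1576
G1 X151.94 Y30.70 F1576
G1 X146.61 Y29.27 F1576
G1 X142.71 Y25.37 F1576
G1 X141.28 Y20.04 F1576
G1 X142.71 Y14.71 F1576
G1 X146.61 Y10.81 F1576
G1 X151.94 Y9.38 F1576
G1 X157.27 Y10.81 F1576
G1 X161.17 Y14.71 F1576
G1 X162.60 Y20.04 F1576
M5
G00 X28.70 Y61.81
M3 S445
G1 X103.28 Y41.99 F1576
G1 X156.53 Y44.61 F1576
G1 X200.99 Y12.09 F1576
G1 X37.95 Y51.86 F1576
G1 X67.85 Y43.70 F1576
G1 X28.70 Y61.81 F1576
M5
G00 X25.78 Y52.60
M3 S416
G1 X24.47 Y57.48 F2343
G1 X20.90 Y61.05 F2343
G1 X16.02 Y62.36 F2343
G1 X11.14 Y61.05 F2343
G1 X7.57 Y57.48 F2343
G1 X6.26 Y52.60 F2343
G1 X7.57 Y47.72 F2343
G1 X11.14 Y44.15 F2343
G1 X16.02 Y42.84 F2343
G1 X20.90 Y44.15 F2343
G1 X24.47 Y47.72 F2343
G1 X25.78 Y52.60 F2343
M5

1 u = 1 mm; y_m = 82.70 − y.

[1] `<polyline>` line segment, #0000ff→engrave S416 F2343: (127.93,26.14) → (103.08,28.28)

[2] `<circle>` circle, #ff8800→score S445 F1576: (162.60,20.04) → (161.17,25.37) → (157.27,29.27) → (151.94,30.70) → (146.61,29.27) → (142.71,25.37) → (141.28,20.04) → (142.71,14.71) → (146.61,10.81) → (151.94,9.38) → (157.27,10.81) → (161.17,14.71) → (162.60,20.04) (closed)

[3] `<path>` closed polygon, #ff8800→score S445 F1576: (28.70,61.81) → (103.28,41.99) → (156.53,44.61) → (200.99,12.09) → (37.95,51.86) → (67.85,43.70) → (28.70,61.81) (closed)

[4] `<circle>` circle, #0000ff→engrave S416 F2343: (25.78,52.60) → (24.47,57.48) → (20.90,61.05) → (16.02,62.36) → (11.14,61.05) → (7.57,57.48) → (6.26,52.60) → (7.57,47.72) → (11.14,44.15) → (16.02,42.84) → (20.90,44.15) → (24.47,47.72) → (25.78,52.60) (closed)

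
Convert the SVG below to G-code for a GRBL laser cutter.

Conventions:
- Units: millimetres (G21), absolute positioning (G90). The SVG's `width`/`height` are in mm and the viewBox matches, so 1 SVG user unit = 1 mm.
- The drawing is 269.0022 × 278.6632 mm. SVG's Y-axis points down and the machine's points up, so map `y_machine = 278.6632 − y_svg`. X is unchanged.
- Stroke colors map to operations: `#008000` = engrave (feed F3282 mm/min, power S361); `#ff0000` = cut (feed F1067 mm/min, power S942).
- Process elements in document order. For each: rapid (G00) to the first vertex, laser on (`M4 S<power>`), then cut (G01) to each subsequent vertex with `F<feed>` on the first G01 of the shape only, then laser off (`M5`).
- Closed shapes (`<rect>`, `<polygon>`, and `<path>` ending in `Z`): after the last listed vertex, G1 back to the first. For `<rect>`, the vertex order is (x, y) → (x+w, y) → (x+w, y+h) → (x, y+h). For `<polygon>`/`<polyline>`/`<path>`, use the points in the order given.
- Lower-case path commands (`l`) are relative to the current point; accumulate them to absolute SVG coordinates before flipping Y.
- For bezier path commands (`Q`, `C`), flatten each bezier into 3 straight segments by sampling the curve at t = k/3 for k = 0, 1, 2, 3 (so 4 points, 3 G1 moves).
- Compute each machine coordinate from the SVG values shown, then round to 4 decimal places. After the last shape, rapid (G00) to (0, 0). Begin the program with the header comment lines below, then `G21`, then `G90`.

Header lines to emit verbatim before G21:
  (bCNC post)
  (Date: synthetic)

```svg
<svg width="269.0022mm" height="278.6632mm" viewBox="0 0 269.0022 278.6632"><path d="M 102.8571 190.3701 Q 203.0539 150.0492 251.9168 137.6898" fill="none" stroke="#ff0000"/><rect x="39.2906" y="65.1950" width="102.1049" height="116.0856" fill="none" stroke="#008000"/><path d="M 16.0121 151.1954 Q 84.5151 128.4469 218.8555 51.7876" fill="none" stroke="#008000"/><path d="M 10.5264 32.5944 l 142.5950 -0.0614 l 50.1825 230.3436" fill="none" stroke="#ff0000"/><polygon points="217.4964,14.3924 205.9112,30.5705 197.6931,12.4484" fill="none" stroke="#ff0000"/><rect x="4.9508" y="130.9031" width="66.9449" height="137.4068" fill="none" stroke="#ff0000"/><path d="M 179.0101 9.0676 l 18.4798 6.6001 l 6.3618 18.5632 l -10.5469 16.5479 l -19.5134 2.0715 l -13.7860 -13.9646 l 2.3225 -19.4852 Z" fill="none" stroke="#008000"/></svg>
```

Since the viewBox matches the mm dimensions, user units are millimetres directly. The only transform is the Y-flip y_m = 278.6632 − y_svg.

Shape 1 is a quadratic bezier drawn with `<path>`. Its stroke #ff0000 means cut at S942, F1067. After flipping Y the toolpath is (102.8571,88.2931) → (163.9512,112.0669) → (213.6378,129.6270) → (251.9168,140.9734).

Shape 2 is a rectangle drawn with `<rect>`. Its stroke #008000 means engrave at S361, F3282. After flipping Y the toolpath is (39.2906,213.4682) → (141.3955,213.4682) → (141.3955,97.3826) → (39.2906,97.3826) → (39.2906,213.4682), returning to the start.

Shape 3 is a quadratic bezier drawn with `<path>`. Its stroke #008000 means engrave at S361, F3282. After flipping Y the toolpath is (16.0121,127.4678) → (68.9960,148.6236) → (136.6105,181.7595) → (218.8555,226.8756).

Shape 4 is a open polyline drawn with `<path>`. Its stroke #ff0000 means cut at S942, F1067. After flipping Y the toolpath is (10.5264,246.0688) → (153.1214,246.1302) → (203.3039,15.7866).

Shape 5 is a regular polygon drawn with `<polygon>`. Its stroke #ff0000 means cut at S942, F1067. After flipping Y the toolpath is (217.4964,264.2708) → (205.9112,248.0927) → (197.6931,266.2148) → (217.4964,264.2708), returning to the start.

Shape 6 is a rectangle drawn with `<rect>`. Its stroke #ff0000 means cut at S942, F1067. After flipping Y the toolpath is (4.9508,147.7601) → (71.8957,147.7601) → (71.8957,10.3533) → (4.9508,10.3533) → (4.9508,147.7601), returning to the start.

Shape 7 is a regular polygon drawn with `<path>`. Its stroke #008000 means engrave at S361, F3282. After flipping Y the toolpath is (179.0101,269.5956) → (197.4899,262.9955) → (203.8517,244.4323) → (193.3048,227.8844) → (173.7914,225.8129) → (160.0054,239.7775) → (162.3279,259.2627) → (179.0101,269.5956), returning to the start.

(bCNC post)
(Date: synthetic)
G21
G90
G00 X102.8571 Y88.2931
M4 S942
G01 X163.9512 Y112.0669 F1067
G01 X213.6378 Y129.6270
G01 X251.9168 Y140.9734
M5
G00 X39.2906 Y213.4682
M4 S361
G01 X141.3955 Y213.4682 F3282
G01 X141.3955 Y97.3826
G01 X39.2906 Y97.3826
G01 X39.2906 Y213.4682
M5
G00 X16.0121 Y127.4678
M4 S361
G01 X68.9960 Y148.6236 F3282
G01 X136.6105 Y181.7595
G01 X218.8555 Y226.8756
M5
G00 X10.5264 Y246.0688
M4 S942
G01 X153.1214 Y246.1302 F1067
G01 X203.3039 Y15.7866
M5
G00 X217.4964 Y264.2708
M4 S942
G01 X205.9112 Y248.0927 F1067
G01 X197.6931 Y266.2148
G01 X217.4964 Y264.2708
M5
G00 X4.9508 Y147.7601
M4 S942
G01 X71.8957 Y147.7601 F1067
G01 X71.8957 Y10.3533
G01 X4.9508 Y10.3533
G01 X4.9508 Y147.7601
M5
G00 X179.0101 Y269.5956
M4 S361
G01 X197.4899 Y262.9955 F3282
G01 X203.8517 Y244.4323
G01 X193.3048 Y227.8844
G01 X173.7914 Y225.8129
G01 X160.0054 Y239.7775
G01 X162.3279 Y259.2627
G01 X179.0101 Y269.5956
M5
G00 X0.0000 Y0.0000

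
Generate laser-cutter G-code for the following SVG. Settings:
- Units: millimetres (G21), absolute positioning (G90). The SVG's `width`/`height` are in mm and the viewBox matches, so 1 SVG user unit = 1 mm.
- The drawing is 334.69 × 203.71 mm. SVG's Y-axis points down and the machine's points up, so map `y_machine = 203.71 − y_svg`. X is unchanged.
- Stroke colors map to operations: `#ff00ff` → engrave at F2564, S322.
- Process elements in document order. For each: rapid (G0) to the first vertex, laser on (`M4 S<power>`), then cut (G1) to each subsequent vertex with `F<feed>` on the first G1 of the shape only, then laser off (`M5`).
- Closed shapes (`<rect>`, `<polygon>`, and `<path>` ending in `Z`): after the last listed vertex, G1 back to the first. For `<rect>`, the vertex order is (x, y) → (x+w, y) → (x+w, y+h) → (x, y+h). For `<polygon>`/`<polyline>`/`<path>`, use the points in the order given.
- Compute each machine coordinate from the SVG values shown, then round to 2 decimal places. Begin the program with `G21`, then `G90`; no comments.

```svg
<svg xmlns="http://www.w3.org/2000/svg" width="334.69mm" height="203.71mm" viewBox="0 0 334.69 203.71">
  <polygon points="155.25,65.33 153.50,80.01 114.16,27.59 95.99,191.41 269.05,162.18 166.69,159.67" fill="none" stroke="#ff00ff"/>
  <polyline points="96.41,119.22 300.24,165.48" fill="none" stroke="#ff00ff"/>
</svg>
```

viewBox `0 0 334.69 203.71` with mm width/height → 1 unit = 1 mm. Flip: y_m = 203.71 − y_svg.

**Shape 1** — `<polygon>` closed polygon, stroke `#ff00ff` → engrave (S322, F2564). Machine vertices: (155.25,138.38) → (153.50,123.70) → (114.16,176.12) → (95.99,12.30) → (269.05,41.53) → (166.69,44.04) → (155.25,138.38). Closed: final G1 returns to the first vertex.

**Shape 2** — `<polyline>` line segment, stroke `#ff00ff` → engrave (S322, F2564). Machine vertices: (96.41,84.49) → (300.24,38.23). Open path.

G21
G90
G0 X155.25 Y138.38
M4 S322
G1 X153.50 Y123.70 F2564
G1 X114.16 Y176.12
G1 X95.99 Y12.30
G1 X269.05 Y41.53
G1 X166.69 Y44.04
G1 X155.25 Y138.38
M5
G0 X96.41 Y84.49
M4 S322
G1 X300.24 Y38.23 F2564
M5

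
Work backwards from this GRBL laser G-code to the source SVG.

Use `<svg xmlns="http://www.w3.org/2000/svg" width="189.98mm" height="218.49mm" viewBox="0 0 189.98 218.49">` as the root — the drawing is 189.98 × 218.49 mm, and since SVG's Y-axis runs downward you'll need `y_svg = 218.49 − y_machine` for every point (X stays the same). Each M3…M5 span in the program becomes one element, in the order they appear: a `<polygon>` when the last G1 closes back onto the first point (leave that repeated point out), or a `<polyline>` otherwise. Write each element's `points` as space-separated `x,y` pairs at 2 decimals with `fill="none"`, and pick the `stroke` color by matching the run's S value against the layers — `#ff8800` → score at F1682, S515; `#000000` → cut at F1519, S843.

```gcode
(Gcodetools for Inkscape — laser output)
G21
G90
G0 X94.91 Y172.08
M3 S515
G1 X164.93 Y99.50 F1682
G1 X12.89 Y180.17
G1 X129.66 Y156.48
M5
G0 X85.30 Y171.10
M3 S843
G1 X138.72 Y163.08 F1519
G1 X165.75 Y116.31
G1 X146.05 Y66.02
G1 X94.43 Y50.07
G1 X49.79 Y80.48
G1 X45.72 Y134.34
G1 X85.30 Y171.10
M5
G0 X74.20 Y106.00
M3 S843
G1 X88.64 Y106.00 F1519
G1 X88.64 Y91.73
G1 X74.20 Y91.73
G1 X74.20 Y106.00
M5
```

y_svg = 218.49 − y_m.

[1] S515→`#ff8800` (score); open run; points: 94.91,46.41 164.93,118.99 12.89,38.32 129.66,62.01

[2] S843→`#000000` (cut); closed run; points: 85.30,47.39 138.72,55.41 165.75,102.18 146.05,152.47 94.43,168.42 49.79,138.01 45.72,84.15

[3] S843→`#000000` (cut); closed run; points: 74.20,112.49 88.64,112.49 88.64,126.76 74.20,126.76

<svg xmlns="http://www.w3.org/2000/svg" width="189.98mm" height="218.49mm" viewBox="0 0 189.98 218.49">
  <polyline points="94.91,46.41 164.93,118.99 12.89,38.32 129.66,62.01" fill="none" stroke="#ff8800"/>
  <polygon points="85.30,47.39 138.72,55.41 165.75,102.18 146.05,152.47 94.43,168.42 49.79,138.01 45.72,84.15" fill="none" stroke="#000000"/>
  <polygon points="74.20,112.49 88.64,112.49 88.64,126.76 74.20,126.76" fill="none" stroke="#000000"/>
</svg>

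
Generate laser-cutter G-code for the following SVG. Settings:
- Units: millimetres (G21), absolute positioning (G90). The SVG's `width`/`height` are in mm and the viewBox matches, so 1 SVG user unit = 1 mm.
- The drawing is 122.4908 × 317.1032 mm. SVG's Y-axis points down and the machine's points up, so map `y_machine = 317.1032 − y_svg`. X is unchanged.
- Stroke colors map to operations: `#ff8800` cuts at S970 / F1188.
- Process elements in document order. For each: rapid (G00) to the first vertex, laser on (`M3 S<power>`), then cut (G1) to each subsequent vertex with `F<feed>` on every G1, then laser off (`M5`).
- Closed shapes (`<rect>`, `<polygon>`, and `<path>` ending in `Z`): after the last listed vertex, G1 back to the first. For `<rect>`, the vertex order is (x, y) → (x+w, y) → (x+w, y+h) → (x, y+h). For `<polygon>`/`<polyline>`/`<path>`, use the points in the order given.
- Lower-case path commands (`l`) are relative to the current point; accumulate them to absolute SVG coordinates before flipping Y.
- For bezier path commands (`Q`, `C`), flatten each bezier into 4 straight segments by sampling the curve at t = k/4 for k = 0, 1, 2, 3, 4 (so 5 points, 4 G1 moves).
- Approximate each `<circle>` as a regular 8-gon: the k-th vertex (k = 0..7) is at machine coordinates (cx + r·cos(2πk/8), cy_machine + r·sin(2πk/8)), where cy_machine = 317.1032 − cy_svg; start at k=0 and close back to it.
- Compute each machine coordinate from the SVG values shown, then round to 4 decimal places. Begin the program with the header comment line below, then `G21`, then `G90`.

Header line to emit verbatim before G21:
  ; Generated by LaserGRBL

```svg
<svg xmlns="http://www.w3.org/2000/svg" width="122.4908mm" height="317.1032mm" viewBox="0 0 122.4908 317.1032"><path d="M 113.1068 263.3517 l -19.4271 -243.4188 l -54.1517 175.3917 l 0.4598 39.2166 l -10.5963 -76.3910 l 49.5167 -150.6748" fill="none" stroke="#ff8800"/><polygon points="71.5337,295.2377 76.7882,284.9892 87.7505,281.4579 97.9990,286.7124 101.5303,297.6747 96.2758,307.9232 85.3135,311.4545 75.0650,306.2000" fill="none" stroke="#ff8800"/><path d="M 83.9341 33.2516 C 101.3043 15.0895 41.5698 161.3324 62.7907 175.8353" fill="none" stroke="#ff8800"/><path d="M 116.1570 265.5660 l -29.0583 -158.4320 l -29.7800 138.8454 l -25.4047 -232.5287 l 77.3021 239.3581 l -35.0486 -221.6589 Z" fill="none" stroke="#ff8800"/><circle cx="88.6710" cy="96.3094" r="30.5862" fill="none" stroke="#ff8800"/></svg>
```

Since the viewBox matches the mm dimensions, user units are millimetres directly. The only transform is the Y-flip y_m = 317.1032 − y_svg.

Shape 1 is a open polyline drawn with `<path>`. Its stroke #ff8800 means cut at S970, F1188. After flipping Y the toolpath is (113.1068,53.7515) → (93.6797,297.1703) → (39.5280,121.7786) → (39.9878,82.5620) → (29.3915,158.9530) → (78.9082,309.6278).

Shape 2 is a regular polygon drawn with `<polygon>`. Its stroke #ff8800 means cut at S970, F1188. After flipping Y the toolpath is (71.5337,21.8655) → (76.7882,32.1140) → (87.7505,35.6453) → (97.9990,30.3908) → (101.5303,19.4285) → (96.2758,9.1800) → (85.3135,5.6487) → (75.0650,10.9032) → (71.5337,21.8655), returning to the start.

Shape 3 is a cubic bezier drawn with `<path>`. Its stroke #ff8800 means cut at S970, F1188. After flipping Y the toolpath is (83.9341,283.8516) → (84.9743,271.2745) → (71.9184,224.8091) → (59.5845,172.2191) → (62.7907,141.2679).

Shape 4 is a closed polygon drawn with `<path>`. Its stroke #ff8800 means cut at S970, F1188. After flipping Y the toolpath is (116.1570,51.5372) → (87.0987,209.9692) → (57.3187,71.1238) → (31.9140,303.6525) → (109.2161,64.2944) → (74.1675,285.9533) → (116.1570,51.5372), returning to the start.

Shape 5 is a circle drawn with `<circle>`. Its stroke #ff8800 means cut at S970, F1188. After flipping Y the toolpath is (119.2572,220.7938) → (110.2987,242.4215) → (88.6710,251.3800) → (67.0433,242.4215) → (58.0848,220.7938) → (67.0433,199.1661) → (88.6710,190.2076) → (110.2987,199.1661) → (119.2572,220.7938), returning to the start.

; Generated by LaserGRBL
G21
G90
G00 X113.1068 Y53.7515
M3 S970
G1 X93.6797 Y297.1703 F1188
G1 X39.5280 Y121.7786 F1188
G1 X39.9878 Y82.5620 F1188
G1 X29.3915 Y158.9530 F1188
G1 X78.9082 Y309.6278 F1188
M5
G00 X71.5337 Y21.8655
M3 S970
G1 X76.7882 Y32.1140 F1188
G1 X87.7505 Y35.6453 F1188
G1 X97.9990 Y30.3908 F1188
G1 X101.5303 Y19.4285 F1188
G1 X96.2758 Y9.1800 F1188
G1 X85.3135 Y5.6487 F1188
G1 X75.0650 Y10.9032 F1188
G1 X71.5337 Y21.8655 F1188
M5
G00 X83.9341 Y283.8516
M3 S970
G1 X84.9743 Y271.2745 F1188
G1 X71.9184 Y224.8091 F1188
G1 X59.5845 Y172.2191 F1188
G1 X62.7907 Y141.2679 F1188
M5
G00 X116.1570 Y51.5372
M3 S970
G1 X87.0987 Y209.9692 F1188
G1 X57.3187 Y71.1238 F1188
G1 X31.9140 Y303.6525 F1188
G1 X109.2161 Y64.2944 F1188
G1 X74.1675 Y285.9533 F1188
G1 X116.1570 Y51.5372 F1188
M5
G00 X119.2572 Y220.7938
M3 S970
G1 X110.2987 Y242.4215 F1188
G1 X88.6710 Y251.3800 F1188
G1 X67.0433 Y242.4215 F1188
G1 X58.0848 Y220.7938 F1188
G1 X67.0433 Y199.1661 F1188
G1 X88.6710 Y190.2076 F1188
G1 X110.2987 Y199.1661 F1188
G1 X119.2572 Y220.7938 F1188
M5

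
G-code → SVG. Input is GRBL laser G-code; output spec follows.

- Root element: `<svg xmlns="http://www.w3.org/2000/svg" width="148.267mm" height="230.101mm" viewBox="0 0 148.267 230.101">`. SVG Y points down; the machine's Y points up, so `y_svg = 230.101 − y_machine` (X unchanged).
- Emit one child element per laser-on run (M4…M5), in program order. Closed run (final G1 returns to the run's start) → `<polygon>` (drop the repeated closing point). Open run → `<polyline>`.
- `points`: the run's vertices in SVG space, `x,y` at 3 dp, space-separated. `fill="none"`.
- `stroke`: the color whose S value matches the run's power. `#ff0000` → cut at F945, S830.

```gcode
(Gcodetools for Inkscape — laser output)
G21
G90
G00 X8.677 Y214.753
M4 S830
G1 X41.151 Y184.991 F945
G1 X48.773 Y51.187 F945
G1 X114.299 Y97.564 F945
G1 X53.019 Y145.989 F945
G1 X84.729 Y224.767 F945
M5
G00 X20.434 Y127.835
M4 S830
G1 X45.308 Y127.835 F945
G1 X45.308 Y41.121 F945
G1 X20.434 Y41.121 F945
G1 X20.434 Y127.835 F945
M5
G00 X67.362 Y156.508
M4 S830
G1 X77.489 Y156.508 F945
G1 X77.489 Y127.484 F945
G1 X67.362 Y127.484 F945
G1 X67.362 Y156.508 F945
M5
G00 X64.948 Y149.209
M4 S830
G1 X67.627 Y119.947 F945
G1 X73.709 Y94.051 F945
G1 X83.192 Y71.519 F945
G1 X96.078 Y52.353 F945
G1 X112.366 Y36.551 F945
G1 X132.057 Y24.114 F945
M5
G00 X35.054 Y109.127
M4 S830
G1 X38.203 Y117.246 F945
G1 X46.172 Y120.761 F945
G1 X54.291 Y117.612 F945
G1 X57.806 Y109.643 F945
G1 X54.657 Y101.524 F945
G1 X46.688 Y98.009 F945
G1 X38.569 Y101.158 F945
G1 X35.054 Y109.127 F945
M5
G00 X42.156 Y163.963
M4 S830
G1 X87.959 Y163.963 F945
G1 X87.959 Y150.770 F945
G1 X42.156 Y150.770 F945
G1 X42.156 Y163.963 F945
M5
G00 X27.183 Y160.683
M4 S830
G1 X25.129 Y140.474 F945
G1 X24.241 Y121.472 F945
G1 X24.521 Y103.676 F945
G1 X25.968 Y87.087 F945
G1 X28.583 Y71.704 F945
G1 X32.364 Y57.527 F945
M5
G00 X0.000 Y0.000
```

y_svg = 230.101 − y_m. Every run uses S830, so all elements get stroke `#ff0000` (cut).

[1] open run; points: 8.677,15.348 41.151,45.110 48.773,178.914 114.299,132.537 53.019,84.112 84.729,5.334

[2] closed run; points: 20.434,102.266 45.308,102.266 45.308,188.980 20.434,188.980

[3] closed run; points: 67.362,73.593 77.489,73.593 77.489,102.617 67.362,102.617

[4] open run; points: 64.948,80.892 67.627,110.154 73.709,136.050 83.192,158.582 96.078,177.748 112.366,193.550 132.057,205.987

[5] closed run; points: 35.054,120.974 38.203,112.855 46.172,109.340 54.291,112.489 57.806,120.458 54.657,128.577 46.688,132.092 38.569,128.943

[6] closed run; points: 42.156,66.138 87.959,66.138 87.959,79.331 42.156,79.331

[7] open run; points: 27.183,69.418 25.129,89.627 24.241,108.629 24.521,126.425 25.968,143.014 28.583,158.397 32.364,172.574

<svg xmlns="http://www.w3.org/2000/svg" width="148.267mm" height="230.101mm" viewBox="0 0 148.267 230.101">
  <polyline points="8.677,15.348 41.151,45.110 48.773,178.914 114.299,132.537 53.019,84.112 84.729,5.334" fill="none" stroke="#ff0000"/>
  <polygon points="20.434,102.266 45.308,102.266 45.308,188.980 20.434,188.980" fill="none" stroke="#ff0000"/>
  <polygon points="67.362,73.593 77.489,73.593 77.489,102.617 67.362,102.617" fill="none" stroke="#ff0000"/>
  <polyline points="64.948,80.892 67.627,110.154 73.709,136.050 83.192,158.582 96.078,177.748 112.366,193.550 132.057,205.987" fill="none" stroke="#ff0000"/>
  <polygon points="35.054,120.974 38.203,112.855 46.172,109.340 54.291,112.489 57.806,120.458 54.657,128.577 46.688,132.092 38.569,128.943" fill="none" stroke="#ff0000"/>
  <polygon points="42.156,66.138 87.959,66.138 87.959,79.331 42.156,79.331" fill="none" stroke="#ff0000"/>
  <polyline points="27.183,69.418 25.129,89.627 24.241,108.629 24.521,126.425 25.968,143.014 28.583,158.397 32.364,172.574" fill="none" stroke="#ff0000"/>
</svg>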